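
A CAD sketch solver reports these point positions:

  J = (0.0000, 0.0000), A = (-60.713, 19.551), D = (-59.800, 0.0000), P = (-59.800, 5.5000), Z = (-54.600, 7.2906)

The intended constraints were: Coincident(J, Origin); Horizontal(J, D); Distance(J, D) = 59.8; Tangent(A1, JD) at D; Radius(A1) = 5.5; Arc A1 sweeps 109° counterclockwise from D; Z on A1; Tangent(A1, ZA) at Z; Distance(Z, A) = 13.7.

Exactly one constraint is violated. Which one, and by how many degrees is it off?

Tangent(A1, ZA) at Z — off by 7.50°.

J = (0.00, 0.00) ✓; J.y = 0.00, D.y = 0.00 ✓; |JD| = 59.80 ✓; ∠(PD, DJ) = 90.00° ✓; |PD| = 5.500 ✓; bearing(P→Z) − bearing(P→D) = 109.0° ✓; |PZ| = 5.500 ✓; ∠(PZ, ZA) = 82.50° ✗; |ZA| = 13.70 ✓.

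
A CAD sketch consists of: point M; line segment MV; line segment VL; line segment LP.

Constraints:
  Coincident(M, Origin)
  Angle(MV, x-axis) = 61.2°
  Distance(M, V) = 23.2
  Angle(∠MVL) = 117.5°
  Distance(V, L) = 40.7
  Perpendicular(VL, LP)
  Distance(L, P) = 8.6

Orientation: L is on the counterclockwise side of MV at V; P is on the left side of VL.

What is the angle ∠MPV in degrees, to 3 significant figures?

25.0°

M is at the origin; MV runs at 61.2° with length 23.2, so V = 23.2·(cos 61.2°, sin 61.2°) = (11.2, 20.3). ∠MVL = 117.5°, so VL runs at 61.2° + (180° − 117.5°) = 124° from the x-axis; with |VL| = 40.7, L = V + 40.7·(cos 124°, sin 124°) = (-11.4, 54.2). VL ⟂ LP; with |LP| = 8.6 on the left of VL, P = L + 8.6·(-0.832, -0.555) = (-18.6, 49.4). Then cos ∠MPV = PM·PV / (|PM||PV|), giving 25.0°.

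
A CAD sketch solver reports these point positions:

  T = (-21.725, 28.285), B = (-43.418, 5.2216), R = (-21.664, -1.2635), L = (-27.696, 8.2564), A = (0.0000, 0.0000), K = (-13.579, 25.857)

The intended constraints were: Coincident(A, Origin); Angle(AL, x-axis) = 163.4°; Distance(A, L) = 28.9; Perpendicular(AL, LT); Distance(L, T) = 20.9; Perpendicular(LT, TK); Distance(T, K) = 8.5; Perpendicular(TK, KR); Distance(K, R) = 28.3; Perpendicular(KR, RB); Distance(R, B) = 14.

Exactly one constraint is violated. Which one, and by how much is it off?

Distance(R, B) = 14 — off by 8.70.

A = (0.00, 0.00) ✓; AL at 163.4° ✓; |AL| = 28.90 ✓; ∠(AL, LT) = 90.00° ✓; |LT| = 20.90 ✓; ∠(LT, TK) = 90.00° ✓; |TK| = 8.500 ✓; ∠(TK, KR) = 90.00° ✓; |KR| = 28.30 ✓; ∠(KR, RB) = 90.00° ✓; |RB| = 22.70 ✗.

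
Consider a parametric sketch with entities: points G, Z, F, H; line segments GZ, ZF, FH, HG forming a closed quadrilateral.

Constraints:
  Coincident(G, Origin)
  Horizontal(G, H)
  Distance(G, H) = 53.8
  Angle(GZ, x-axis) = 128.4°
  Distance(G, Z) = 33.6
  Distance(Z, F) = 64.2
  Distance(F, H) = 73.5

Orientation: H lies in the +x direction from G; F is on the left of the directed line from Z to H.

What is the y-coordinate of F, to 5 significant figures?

68.611

G is at the origin; GH is horizontal with |GH| = 53.8 and H in +x, so H = (53.8, 0). GZ runs at 128.4° with |GZ| = 33.6, so Z = (-20.871, 26.332). F is determined by |ZF| = 64.2 and |FH| = 73.5 together: it lies at the intersection of circle(Z, 64.2) and circle(H, 73.5). With |ZH| = 79.177, the foot of the radical line on ZH is 31.502 from Z and the perpendicular offset is √(64.2² − 31.502²) = 55.940. Taking the left-of-ZH solution: F = (27.442, 68.611).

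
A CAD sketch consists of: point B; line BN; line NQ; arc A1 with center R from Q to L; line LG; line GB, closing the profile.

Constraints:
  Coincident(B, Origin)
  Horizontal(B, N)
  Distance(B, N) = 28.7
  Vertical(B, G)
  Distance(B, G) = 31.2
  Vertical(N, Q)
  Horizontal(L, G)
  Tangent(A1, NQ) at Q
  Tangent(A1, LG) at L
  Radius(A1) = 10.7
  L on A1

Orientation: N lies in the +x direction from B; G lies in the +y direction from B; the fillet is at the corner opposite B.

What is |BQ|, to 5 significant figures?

35.270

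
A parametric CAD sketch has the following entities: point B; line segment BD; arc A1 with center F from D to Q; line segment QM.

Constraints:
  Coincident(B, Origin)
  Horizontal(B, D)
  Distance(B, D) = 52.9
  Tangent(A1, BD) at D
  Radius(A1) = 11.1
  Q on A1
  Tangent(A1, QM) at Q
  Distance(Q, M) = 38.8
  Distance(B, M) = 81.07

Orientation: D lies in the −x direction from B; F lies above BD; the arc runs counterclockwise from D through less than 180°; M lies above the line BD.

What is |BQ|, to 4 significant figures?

46.64

B is at the origin; BD is horizontal with |BD| = 52.9 and D on the −x side, so D = (-52.90, 0.000). Since A1 is tangent to BD there, FD ⟂ BD, so F = D + (0, 11.1) = (-52.90, 11.10). Since FQ ⟂ QM (tangency), |FM| = √(11.1² + 38.8²) = 40.36 regardless of where Q sits on A1. So M lies on both circle(B, 81.07) and circle(F, 40.36); the above-BD intersection is M = (-63.86, 49.94). Q is the foot of the tangent from M: Q = (-43.46, 16.94).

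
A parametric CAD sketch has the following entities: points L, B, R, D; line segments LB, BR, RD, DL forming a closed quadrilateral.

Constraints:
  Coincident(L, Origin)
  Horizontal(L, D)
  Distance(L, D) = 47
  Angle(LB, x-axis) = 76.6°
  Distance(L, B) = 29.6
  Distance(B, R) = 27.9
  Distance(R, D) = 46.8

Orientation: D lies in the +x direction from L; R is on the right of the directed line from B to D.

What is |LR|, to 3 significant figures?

1.71

Checks: |BR| = 27.90 ✓; |RD| = 46.80 ✓.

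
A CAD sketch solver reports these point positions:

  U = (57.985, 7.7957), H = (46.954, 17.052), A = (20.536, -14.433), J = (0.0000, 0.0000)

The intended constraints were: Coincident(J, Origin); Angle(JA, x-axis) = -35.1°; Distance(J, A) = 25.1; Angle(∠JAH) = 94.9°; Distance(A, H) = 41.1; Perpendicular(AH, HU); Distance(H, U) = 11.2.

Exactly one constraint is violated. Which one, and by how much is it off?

Distance(H, U) = 11.2 — off by 3.20.

J = (0.00, 0.00) ✓; JA at -35.10° ✓; |JA| = 25.10 ✓; ∠JAH = 94.90° ✓; |AH| = 41.10 ✓; ∠(AH, HU) = 90.00° ✓; |HU| = 14.40 ✗.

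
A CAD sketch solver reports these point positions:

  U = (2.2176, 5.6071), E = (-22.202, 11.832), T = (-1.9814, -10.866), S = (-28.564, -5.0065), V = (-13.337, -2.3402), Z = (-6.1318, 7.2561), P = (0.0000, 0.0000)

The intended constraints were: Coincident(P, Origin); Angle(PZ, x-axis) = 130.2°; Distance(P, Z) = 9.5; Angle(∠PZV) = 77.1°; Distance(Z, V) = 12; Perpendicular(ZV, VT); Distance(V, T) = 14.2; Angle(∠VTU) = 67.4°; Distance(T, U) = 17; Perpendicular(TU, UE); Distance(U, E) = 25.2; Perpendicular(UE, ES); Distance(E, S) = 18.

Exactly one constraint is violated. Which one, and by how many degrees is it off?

Perpendicular(UE, ES) — off by 6.40°.

P = (0.00, 0.00) ✓; PZ at 130.2° ✓; |PZ| = 9.500 ✓; ∠PZV = 77.10° ✓; |ZV| = 12.00 ✓; ∠(ZV, VT) = 90.00° ✓; |VT| = 14.20 ✓; ∠VTU = 67.40° ✓; |TU| = 17.00 ✓; ∠(TU, UE) = 90.00° ✓; |UE| = 25.20 ✓; ∠(UE, ES) = 83.60° ✗; |ES| = 18.00 ✓.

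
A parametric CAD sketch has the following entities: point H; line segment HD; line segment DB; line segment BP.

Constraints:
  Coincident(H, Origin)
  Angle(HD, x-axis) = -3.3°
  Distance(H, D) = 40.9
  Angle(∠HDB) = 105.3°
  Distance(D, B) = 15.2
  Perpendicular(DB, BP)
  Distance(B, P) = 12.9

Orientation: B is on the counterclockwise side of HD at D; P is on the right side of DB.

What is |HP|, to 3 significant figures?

58.4

H is at the origin; HD runs at -3.3° with length 40.9, so D = 40.9·(cos -3.3°, sin -3.3°) = (40.8, -2.35). ∠HDB = 105.3°, so DB runs at -3.3° + (180° − 105.3°) = 71.4° from the x-axis; with |DB| = 15.2, B = D + 15.2·(cos 71.4°, sin 71.4°) = (45.7, 12.1). DB is perpendicular to BP; with |BP| = 12.9 on the right of DB, P = B + 12.9·(0.948, -0.319) = (57.9, 7.94). Then |HP| = |P − H| = 58.4.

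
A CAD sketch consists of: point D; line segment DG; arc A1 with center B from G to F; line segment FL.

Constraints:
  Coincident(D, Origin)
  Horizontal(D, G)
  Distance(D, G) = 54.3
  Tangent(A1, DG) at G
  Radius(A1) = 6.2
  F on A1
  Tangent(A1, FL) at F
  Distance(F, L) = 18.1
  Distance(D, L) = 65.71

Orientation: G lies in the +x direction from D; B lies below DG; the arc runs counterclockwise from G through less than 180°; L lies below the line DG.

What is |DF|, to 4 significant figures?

50.58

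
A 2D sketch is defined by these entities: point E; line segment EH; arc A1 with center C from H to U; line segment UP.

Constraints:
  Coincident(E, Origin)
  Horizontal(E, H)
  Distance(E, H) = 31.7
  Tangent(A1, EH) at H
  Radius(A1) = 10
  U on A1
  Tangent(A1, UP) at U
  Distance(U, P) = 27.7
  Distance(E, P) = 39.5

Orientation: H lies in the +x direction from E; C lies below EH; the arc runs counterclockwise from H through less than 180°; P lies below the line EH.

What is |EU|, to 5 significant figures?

23.369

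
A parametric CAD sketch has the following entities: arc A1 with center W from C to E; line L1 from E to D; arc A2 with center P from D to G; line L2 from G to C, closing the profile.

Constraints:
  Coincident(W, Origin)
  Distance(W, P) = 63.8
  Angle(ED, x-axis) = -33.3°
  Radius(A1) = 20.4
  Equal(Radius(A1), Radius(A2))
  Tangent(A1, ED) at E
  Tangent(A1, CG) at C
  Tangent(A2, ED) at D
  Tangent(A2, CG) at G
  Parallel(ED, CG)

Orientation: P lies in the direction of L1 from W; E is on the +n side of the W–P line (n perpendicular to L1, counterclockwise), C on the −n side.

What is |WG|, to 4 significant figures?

66.98

The slot axis is L1's direction at -33.3°, so u = (cos -33.3°, sin -33.3°) = (0.8358, -0.5490) and n = (−sin -33.3°, cos -33.3°) = (0.5490, 0.8358). W is at the origin and P lies 63.8 along u from W, so P = 63.8·u = (53.32, -35.03). Tangency of A1 to both parallel lines with radius 20.4 puts E and C at W ± 20.4·n: E = (11.20, 17.05), C = (-11.20, -17.05). Equal radii place D and G the same way about P: D = P + 20.4·n = (64.52, -17.98), G = P − 20.4·n = (42.12, -52.08). Then |WG| = |G − W| = 66.98.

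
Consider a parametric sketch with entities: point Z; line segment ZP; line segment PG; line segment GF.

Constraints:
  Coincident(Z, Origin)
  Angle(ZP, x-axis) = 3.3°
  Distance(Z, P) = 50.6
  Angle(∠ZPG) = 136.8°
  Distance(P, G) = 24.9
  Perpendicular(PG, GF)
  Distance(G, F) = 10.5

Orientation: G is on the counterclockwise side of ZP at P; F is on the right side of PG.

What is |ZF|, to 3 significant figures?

76.5

Z is at the origin; ZP runs at 3.3° with length 50.6, so P = 50.6·(cos 3.3°, sin 3.3°) = (50.5, 2.91). ∠ZPG = 136.8°, so PG runs at 3.3° + (180° − 136.8°) = 46.5° from the x-axis; with |PG| = 24.9, G = P + 24.9·(cos 46.5°, sin 46.5°) = (67.7, 21.0). PG is perpendicular to GF; with |GF| = 10.5 on the right of PG, F = G + 10.5·(0.725, -0.688) = (75.3, 13.7). Then |ZF| = |F − Z| = 76.5.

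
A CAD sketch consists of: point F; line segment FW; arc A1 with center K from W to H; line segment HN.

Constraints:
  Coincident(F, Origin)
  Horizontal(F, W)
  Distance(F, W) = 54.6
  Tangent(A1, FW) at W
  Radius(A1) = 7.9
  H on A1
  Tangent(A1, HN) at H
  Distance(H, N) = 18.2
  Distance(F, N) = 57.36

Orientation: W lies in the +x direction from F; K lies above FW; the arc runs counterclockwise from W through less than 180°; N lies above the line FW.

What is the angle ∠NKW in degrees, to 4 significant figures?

167.9°

Checks: F.y = 0.00, W.y = 0.00 ✓; |KH| = 7.900 ✓; ∠(KH, HN) = 90.00° ✓; |HN| = 18.20 ✓; |FN| = 57.36 ✓.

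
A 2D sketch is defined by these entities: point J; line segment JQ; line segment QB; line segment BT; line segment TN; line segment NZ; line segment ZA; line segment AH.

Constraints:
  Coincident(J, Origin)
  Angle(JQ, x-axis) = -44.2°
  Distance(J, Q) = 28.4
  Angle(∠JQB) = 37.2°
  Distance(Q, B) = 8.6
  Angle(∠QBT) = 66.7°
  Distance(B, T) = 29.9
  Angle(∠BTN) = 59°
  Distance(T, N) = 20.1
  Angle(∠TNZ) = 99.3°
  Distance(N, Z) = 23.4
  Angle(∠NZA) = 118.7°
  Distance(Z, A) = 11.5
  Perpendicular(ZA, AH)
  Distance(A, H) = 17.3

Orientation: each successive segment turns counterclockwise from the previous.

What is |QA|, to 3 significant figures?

12.8

∠TNZ = 99.3° gives NZ at 53.6° from the x-axis; with |NZ| = 23.4, Z = (25.5, -17.4). ∠NZA = 118.7° gives ZA at 115° from the x-axis; with |ZA| = 11.5, A = (20.6, -6.99). Then |QA| = |A − Q| = 12.8.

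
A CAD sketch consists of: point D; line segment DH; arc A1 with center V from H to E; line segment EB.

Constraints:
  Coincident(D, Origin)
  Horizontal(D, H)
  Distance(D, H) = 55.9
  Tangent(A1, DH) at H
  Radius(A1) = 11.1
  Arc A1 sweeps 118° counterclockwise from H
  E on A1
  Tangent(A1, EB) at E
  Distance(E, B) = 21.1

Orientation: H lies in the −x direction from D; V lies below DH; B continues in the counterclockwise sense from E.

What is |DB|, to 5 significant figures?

65.833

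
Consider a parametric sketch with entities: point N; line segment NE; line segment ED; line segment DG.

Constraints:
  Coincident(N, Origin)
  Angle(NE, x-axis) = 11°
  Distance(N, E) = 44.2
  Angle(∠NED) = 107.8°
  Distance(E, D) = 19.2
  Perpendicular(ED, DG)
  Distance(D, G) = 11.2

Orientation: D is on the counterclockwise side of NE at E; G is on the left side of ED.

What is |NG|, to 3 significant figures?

45.0

∠NED = 107.8°, so ED runs at 11.0° + (180° − 107.8°) = 83.2° from the x-axis; with |ED| = 19.2, D = E + 19.2·(cos 83.2°, sin 83.2°) = (45.7, 27.5). ED is perpendicular to DG; with |DG| = 11.2 on the left of ED, G = D + 11.2·(-0.993, 0.118) = (34.5, 28.8). Then |NG| = |G − N| = 45.0.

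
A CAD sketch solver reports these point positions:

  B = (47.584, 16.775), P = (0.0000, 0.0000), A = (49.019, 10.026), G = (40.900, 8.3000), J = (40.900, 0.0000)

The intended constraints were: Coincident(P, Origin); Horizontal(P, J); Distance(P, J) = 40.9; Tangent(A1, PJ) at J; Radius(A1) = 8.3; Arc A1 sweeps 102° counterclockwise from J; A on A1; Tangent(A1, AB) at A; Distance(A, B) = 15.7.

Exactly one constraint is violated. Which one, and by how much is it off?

Distance(A, B) = 15.7 — off by 8.80.

P = (0.00, 0.00) ✓; P.y = 0.00, J.y = 0.00 ✓; |PJ| = 40.90 ✓; ∠(GJ, JP) = 90.00° ✓; |GJ| = 8.300 ✓; bearing(G→A) − bearing(G→J) = 102.0° ✓; |GA| = 8.300 ✓; ∠(GA, AB) = 90.00° ✓; |AB| = 6.900 ✗.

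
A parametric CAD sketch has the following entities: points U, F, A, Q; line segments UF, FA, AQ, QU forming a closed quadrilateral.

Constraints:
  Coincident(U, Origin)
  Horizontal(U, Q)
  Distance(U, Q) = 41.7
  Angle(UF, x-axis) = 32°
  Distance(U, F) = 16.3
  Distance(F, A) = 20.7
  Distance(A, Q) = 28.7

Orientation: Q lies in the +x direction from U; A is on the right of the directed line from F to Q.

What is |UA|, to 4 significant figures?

19.69

Checks: UF at 32.00° ✓; |FA| = 20.70 ✓; |AQ| = 28.70 ✓.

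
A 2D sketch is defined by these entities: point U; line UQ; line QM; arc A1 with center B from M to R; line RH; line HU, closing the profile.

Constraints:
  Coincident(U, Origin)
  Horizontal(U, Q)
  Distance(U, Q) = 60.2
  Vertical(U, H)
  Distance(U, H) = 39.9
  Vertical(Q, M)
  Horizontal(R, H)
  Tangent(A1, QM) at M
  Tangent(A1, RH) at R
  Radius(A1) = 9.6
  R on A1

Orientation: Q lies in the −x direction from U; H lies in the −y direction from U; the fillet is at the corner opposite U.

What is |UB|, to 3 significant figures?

59.0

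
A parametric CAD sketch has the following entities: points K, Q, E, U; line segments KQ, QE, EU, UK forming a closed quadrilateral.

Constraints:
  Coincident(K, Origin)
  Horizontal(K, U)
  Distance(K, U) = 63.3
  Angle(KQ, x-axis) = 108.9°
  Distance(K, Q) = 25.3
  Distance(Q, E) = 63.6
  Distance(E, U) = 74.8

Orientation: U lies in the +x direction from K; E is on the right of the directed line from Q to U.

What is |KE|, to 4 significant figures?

39.19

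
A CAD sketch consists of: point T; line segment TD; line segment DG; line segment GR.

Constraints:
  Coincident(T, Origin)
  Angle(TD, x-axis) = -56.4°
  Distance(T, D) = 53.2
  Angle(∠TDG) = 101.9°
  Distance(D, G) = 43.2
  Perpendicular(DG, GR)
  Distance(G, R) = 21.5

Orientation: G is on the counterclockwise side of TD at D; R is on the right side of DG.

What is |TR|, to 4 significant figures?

91.35

T is at the origin; TD runs at -56.4° with length 53.2, so D = 53.2·(cos -56.4°, sin -56.4°) = (29.44, -44.31). ∠TDG = 101.9°, so DG runs at -56.4° + (180° − 101.9°) = 21.70° from the x-axis; with |DG| = 43.2, G = D + 43.2·(cos 21.70°, sin 21.70°) = (69.58, -28.34). DG is perpendicular to GR; with |GR| = 21.5 on the right of DG, R = G + 21.5·(0.3697, -0.9291) = (77.53, -48.31). Then |TR| = |R − T| = 91.35.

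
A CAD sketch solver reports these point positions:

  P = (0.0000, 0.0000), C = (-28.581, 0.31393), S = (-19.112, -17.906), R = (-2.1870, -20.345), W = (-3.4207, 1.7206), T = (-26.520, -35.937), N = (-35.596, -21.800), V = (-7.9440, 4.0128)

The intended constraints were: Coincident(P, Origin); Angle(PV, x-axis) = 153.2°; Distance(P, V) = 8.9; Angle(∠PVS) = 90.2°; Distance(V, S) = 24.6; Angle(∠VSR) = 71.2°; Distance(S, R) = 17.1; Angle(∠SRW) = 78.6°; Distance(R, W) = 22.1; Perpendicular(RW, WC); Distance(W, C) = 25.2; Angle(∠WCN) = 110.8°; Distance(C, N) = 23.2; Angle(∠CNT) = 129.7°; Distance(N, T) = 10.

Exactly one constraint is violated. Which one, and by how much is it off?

Distance(N, T) = 10 — off by 6.80.

P = (0.00, 0.00) ✓; PV at 153.2° ✓; |PV| = 8.900 ✓; ∠PVS = 90.20° ✓; |VS| = 24.60 ✓; ∠VSR = 71.20° ✓; |SR| = 17.10 ✓; ∠SRW = 78.60° ✓; |RW| = 22.10 ✓; ∠(RW, WC) = 90.00° ✓; |WC| = 25.20 ✓; ∠WCN = 110.8° ✓; |CN| = 23.20 ✓; ∠CNT = 129.7° ✓; |NT| = 16.80 ✗.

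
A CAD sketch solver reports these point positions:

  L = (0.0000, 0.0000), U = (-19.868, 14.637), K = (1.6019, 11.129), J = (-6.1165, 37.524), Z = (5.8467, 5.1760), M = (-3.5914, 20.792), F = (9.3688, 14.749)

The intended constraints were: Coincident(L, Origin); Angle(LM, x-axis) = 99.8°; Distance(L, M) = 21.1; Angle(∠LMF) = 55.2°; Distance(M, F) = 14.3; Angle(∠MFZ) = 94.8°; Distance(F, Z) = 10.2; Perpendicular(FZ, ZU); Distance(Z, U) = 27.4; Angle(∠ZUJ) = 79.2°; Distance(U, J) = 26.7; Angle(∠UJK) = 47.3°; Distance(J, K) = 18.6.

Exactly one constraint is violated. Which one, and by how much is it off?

Distance(J, K) = 18.6 — off by 8.90.

L = (0.00, 0.00) ✓; LM at 99.80° ✓; |LM| = 21.10 ✓; ∠LMF = 55.20° ✓; |MF| = 14.30 ✓; ∠MFZ = 94.80° ✓; |FZ| = 10.20 ✓; ∠(FZ, ZU) = 90.00° ✓; |ZU| = 27.40 ✓; ∠ZUJ = 79.20° ✓; |UJ| = 26.70 ✓; ∠UJK = 47.30° ✓; |JK| = 27.50 ✗.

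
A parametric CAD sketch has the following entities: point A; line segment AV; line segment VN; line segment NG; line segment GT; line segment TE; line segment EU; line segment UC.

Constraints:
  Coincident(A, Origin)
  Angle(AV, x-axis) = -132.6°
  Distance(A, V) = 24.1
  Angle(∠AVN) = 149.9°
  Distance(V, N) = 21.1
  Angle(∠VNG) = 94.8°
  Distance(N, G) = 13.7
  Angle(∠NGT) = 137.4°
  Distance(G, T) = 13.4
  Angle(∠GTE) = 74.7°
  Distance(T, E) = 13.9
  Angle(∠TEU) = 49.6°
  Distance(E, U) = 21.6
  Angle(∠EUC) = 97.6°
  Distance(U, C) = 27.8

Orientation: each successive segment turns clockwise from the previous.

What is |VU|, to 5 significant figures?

30.839

∠GTE = 74.7° gives TE at -35.800° from the x-axis; with |TE| = 13.9, E = (-25.646, -6.9006). ∠TEU = 49.6° gives EU at -166.20° from the x-axis; with |EU| = 21.6, U = (-46.622, -12.053). Then |VU| = |U − V| = 30.839.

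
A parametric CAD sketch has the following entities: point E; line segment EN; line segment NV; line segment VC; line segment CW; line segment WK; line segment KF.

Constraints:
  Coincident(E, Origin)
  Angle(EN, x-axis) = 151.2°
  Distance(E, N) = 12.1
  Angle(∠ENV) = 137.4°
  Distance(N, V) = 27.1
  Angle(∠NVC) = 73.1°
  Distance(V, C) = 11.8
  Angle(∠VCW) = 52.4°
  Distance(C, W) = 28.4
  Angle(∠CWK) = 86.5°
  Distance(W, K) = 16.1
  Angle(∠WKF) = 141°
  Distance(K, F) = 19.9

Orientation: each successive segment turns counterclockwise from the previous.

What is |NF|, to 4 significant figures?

44.37

E is at the origin; EN runs at 151.2° with length 12.1, so N = (-10.60, 5.829). ∠ENV = 137.4° gives NV at -166.2° from the x-axis; with |NV| = 27.1, V = (-36.92, -0.6350). ∠NVC = 73.1° gives VC at -59.30° from the x-axis; with |VC| = 11.8, C = (-30.90, -10.78). ∠VCW = 52.4° gives CW at 68.30° from the x-axis; with |CW| = 28.4, W = (-20.40, 15.61). ∠CWK = 86.5° gives WK at 161.8° from the x-axis; with |WK| = 16.1, K = (-35.69, 20.63). ∠WKF = 141.0° gives KF at -159.2° from the x-axis; with |KF| = 19.9, F = (-54.29, 13.57). Then |NF| = |F − N| = 44.37.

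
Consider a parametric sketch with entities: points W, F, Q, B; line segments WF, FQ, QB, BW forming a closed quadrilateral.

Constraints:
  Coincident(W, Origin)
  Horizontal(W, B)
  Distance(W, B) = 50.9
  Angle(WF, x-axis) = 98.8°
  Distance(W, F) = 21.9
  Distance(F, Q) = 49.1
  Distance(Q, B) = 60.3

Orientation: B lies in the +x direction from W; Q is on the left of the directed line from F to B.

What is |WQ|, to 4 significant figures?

64.70

W is at the origin; WB is horizontal with |WB| = 50.9 and B in +x, so B = (50.9, 0). WF runs at 98.8° with |WF| = 21.9, so F = (-3.350, 21.64). Q is determined by |FQ| = 49.1 and |QB| = 60.3 together: it lies at the intersection of circle(F, 49.1) and circle(B, 60.3). With |FB| = 58.41, the foot of the radical line on FB is 18.71 from F and the perpendicular offset is √(49.1² − 18.71²) = 45.39. Taking the left-of-FB solution: Q = (30.85, 56.87).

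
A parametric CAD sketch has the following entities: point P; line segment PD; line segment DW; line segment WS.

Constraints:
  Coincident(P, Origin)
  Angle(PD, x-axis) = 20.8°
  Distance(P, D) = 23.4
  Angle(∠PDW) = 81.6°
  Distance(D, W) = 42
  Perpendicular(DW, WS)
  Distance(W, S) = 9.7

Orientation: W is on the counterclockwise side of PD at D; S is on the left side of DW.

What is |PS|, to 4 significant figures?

40.86

∠PDW = 81.6°, so DW runs at 20.8° + (180° − 81.6°) = 119.2° from the x-axis; with |DW| = 42.0, W = D + 42.0·(cos 119.2°, sin 119.2°) = (1.385, 44.97). DW is perpendicular to WS; with |WS| = 9.7 on the left of DW, S = W + 9.7·(-0.8729, -0.4879) = (-7.083, 40.24). Then |PS| = |S − P| = 40.86.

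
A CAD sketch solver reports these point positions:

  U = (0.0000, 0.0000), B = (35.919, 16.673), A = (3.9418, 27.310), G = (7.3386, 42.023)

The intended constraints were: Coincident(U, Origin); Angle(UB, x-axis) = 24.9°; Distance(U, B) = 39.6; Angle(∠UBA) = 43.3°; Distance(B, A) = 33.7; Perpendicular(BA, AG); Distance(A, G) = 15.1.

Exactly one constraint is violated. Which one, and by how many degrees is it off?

Perpendicular(BA, AG) — off by 5.40°.

U = (0.00, 0.00) ✓; UB at 24.90° ✓; |UB| = 39.60 ✓; ∠UBA = 43.30° ✓; |BA| = 33.70 ✓; ∠(BA, AG) = 84.60° ✗; |AG| = 15.10 ✓.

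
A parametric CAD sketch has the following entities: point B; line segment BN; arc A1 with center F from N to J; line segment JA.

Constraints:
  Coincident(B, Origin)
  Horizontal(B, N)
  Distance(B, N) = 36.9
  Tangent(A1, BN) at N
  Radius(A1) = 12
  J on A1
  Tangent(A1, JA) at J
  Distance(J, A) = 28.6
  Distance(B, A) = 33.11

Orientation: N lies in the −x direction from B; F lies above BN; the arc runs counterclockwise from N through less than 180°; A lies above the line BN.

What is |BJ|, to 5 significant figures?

27.177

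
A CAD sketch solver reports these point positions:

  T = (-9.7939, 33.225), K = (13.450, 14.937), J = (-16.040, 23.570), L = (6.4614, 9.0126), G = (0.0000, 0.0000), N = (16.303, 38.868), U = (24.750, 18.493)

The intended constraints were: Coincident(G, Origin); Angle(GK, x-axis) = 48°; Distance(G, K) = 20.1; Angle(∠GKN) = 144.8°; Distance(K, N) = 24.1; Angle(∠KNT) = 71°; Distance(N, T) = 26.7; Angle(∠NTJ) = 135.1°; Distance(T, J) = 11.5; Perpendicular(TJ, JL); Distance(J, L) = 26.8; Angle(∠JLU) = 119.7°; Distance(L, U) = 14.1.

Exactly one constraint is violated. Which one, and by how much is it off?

Distance(L, U) = 14.1 — off by 6.50.

G = (0.00, 0.00) ✓; GK at 48.00° ✓; |GK| = 20.10 ✓; ∠GKN = 144.8° ✓; |KN| = 24.10 ✓; ∠KNT = 71.00° ✓; |NT| = 26.70 ✓; ∠NTJ = 135.1° ✓; |TJ| = 11.50 ✓; ∠(TJ, JL) = 90.00° ✓; |JL| = 26.80 ✓; ∠JLU = 119.7° ✓; |LU| = 20.60 ✗.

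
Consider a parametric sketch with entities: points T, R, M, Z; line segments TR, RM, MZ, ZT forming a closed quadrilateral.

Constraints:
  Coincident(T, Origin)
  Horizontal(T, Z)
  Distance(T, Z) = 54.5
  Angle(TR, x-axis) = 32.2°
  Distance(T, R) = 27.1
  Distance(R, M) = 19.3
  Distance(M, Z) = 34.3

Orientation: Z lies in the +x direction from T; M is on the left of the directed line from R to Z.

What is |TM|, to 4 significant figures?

45.97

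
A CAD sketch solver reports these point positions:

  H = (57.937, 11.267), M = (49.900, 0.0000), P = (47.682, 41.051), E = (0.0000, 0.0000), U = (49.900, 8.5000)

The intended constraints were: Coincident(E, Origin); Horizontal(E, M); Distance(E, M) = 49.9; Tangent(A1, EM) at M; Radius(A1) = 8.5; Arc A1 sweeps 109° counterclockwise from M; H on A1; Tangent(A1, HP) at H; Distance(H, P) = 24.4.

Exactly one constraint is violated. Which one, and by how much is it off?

Distance(H, P) = 24.4 — off by 7.10.

E = (0.00, 0.00) ✓; E.y = 0.00, M.y = 0.00 ✓; |EM| = 49.90 ✓; ∠(UM, ME) = 90.00° ✓; |UM| = 8.500 ✓; bearing(U→H) − bearing(U→M) = 109.0° ✓; |UH| = 8.500 ✓; ∠(UH, HP) = 90.00° ✓; |HP| = 31.50 ✗.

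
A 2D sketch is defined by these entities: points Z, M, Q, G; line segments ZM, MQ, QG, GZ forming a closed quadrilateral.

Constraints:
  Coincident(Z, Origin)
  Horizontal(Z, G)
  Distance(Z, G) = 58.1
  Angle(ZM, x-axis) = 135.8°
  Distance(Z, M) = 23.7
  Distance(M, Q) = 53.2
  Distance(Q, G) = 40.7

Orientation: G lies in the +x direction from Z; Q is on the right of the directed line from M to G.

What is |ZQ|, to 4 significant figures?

29.52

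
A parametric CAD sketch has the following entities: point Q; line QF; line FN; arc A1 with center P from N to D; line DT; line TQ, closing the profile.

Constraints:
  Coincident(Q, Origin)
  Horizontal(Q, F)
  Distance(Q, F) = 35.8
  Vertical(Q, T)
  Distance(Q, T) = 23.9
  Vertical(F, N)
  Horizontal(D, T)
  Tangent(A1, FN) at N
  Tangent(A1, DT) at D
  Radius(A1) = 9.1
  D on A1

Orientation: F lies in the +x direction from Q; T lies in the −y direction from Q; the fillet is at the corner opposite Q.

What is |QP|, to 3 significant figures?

30.5

Q and T share the same x with |QT| = 23.9 and T on the −y side, so T = (0.00, -23.9). The virtual corner opposite Q is at (35.8, -23.9). Tangency of A1 to FN means the radius PN is perpendicular to FN and tangency of A1 to DT means the radius PD is perpendicular to DT, with radius 9.1, so the center P sits 9.1 in from both sides at P = (26.7, -14.8). Then |QP| = |P − Q| = 30.5.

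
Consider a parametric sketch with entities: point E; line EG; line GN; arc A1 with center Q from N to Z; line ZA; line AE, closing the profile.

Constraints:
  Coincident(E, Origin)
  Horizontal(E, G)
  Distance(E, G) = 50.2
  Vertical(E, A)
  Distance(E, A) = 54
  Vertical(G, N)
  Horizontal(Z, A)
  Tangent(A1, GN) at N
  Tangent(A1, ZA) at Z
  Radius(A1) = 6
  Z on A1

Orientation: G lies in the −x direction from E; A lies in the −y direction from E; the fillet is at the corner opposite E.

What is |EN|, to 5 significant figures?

69.455

The virtual corner opposite E is at (-50.200, -54.000). A1 meets GN tangentially, so QN is at right angles to GN and tangency of A1 to ZA means the radius QZ is perpendicular to ZA, with radius 6.0, so the center Q sits 6.0 in from both sides at Q = (-44.200, -48.000). That places the tangent points at N = (-50.200, -48.000) on GN and Z = (-44.200, -54.000) on ZA. Then |EN| = |N − E| = 69.455.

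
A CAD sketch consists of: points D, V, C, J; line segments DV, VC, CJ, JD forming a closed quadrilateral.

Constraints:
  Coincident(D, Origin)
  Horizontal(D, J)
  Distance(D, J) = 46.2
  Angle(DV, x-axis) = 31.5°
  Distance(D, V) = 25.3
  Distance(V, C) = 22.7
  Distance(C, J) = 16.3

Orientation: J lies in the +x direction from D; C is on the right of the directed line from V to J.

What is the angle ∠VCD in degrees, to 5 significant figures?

51.105°

Checks: D = (0.00, 0.00) ✓; |VC| = 22.70 ✓; |CJ| = 16.30 ✓.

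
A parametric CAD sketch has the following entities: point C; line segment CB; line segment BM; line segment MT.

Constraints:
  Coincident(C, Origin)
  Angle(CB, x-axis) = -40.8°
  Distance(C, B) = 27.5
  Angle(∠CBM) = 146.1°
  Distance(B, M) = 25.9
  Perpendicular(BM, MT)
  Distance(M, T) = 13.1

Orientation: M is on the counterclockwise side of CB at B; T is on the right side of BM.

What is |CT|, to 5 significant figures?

56.417

C is at the origin; CB runs at -40.8° with length 27.5, so B = 27.5·(cos -40.8°, sin -40.8°) = (20.817, -17.969). ∠CBM = 146.1°, so BM runs at -40.8° + (180° − 146.1°) = -6.9000° from the x-axis; with |BM| = 25.9, M = B + 25.9·(cos -6.9000°, sin -6.9000°) = (46.530, -21.081). BM ⟂ MT; with |MT| = 13.1 on the right of BM, T = M + 13.1·(-0.12014, -0.99276) = (44.956, -34.086). Then |CT| = |T − C| = 56.417.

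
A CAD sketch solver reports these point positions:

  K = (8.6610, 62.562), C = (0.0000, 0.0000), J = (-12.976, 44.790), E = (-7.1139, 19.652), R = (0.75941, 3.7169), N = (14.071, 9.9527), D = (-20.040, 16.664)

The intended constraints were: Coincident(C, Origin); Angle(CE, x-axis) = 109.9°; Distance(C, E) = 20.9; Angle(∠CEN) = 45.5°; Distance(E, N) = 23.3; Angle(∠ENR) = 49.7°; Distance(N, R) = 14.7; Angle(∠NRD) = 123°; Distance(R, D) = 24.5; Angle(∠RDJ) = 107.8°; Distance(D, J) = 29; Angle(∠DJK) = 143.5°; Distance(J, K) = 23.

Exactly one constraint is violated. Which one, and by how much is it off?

Distance(J, K) = 23 — off by 5.00.

C = (0.00, 0.00) ✓; CE at 109.9° ✓; |CE| = 20.90 ✓; ∠CEN = 45.50° ✓; |EN| = 23.30 ✓; ∠ENR = 49.70° ✓; |NR| = 14.70 ✓; ∠NRD = 123.0° ✓; |RD| = 24.50 ✓; ∠RDJ = 107.8° ✓; |DJ| = 29.00 ✓; ∠DJK = 143.5° ✓; |JK| = 28.00 ✗.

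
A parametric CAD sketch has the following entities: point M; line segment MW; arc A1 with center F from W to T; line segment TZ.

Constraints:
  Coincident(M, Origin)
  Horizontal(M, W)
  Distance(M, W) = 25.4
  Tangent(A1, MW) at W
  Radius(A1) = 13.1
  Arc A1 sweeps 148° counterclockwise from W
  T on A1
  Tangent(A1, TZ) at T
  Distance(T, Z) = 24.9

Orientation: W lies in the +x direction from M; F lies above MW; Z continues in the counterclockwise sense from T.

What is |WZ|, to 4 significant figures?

40.00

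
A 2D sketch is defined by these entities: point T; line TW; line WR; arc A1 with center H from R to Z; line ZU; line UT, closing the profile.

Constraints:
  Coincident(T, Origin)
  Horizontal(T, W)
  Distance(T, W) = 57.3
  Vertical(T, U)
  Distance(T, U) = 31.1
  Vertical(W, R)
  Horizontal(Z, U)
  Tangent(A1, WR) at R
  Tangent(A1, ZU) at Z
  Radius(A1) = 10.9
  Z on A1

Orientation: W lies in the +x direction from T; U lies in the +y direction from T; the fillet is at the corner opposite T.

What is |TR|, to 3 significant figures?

60.8

T is at the origin; TW is horizontal with |TW| = 57.3 and W on the +x side, so W = (57.3, 0.00). T and U share the same x with |TU| = 31.1 and U on the +y side, so U = (0.00, 31.1). The virtual corner opposite T is at (57.3, 31.1). The tangent condition forces HR to be normal to WR and A1 meets ZU tangentially, so HZ is at right angles to ZU, with radius 10.9, so the center H sits 10.9 in from both sides at H = (46.4, 20.2). That places the tangent points at R = (57.3, 20.2) on WR and Z = (46.4, 31.1) on ZU. Then |TR| = |R − T| = 60.8.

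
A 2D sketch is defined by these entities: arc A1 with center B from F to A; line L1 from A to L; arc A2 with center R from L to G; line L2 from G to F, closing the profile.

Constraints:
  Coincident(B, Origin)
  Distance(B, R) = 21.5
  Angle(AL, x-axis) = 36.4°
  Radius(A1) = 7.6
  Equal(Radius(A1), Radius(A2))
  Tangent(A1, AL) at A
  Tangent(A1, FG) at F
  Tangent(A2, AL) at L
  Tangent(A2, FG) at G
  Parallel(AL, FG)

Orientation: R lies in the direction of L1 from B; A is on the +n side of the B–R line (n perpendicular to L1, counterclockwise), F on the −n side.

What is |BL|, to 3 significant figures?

22.8

The slot axis is L1's direction at 36.4°, so u = (cos 36.4°, sin 36.4°) = (0.805, 0.593) and n = (−sin 36.4°, cos 36.4°) = (-0.593, 0.805). B is at the origin and R lies 21.5 along u from B, so R = 21.5·u = (17.3, 12.8). Tangency of A1 to both parallel lines with radius 7.6 puts A and F at B ± 7.6·n: A = (-4.51, 6.12), F = (4.51, -6.12). Equal radii place L and G the same way about R: L = R + 7.6·n = (12.8, 18.9), G = R − 7.6·n = (21.8, 6.64). Then |BL| = |L − B| = 22.8.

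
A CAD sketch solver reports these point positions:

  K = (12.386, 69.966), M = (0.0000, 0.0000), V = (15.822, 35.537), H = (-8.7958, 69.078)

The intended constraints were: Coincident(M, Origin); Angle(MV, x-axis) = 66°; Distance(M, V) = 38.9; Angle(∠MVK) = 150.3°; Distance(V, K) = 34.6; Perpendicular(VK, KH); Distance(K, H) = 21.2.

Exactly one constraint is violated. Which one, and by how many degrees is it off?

Perpendicular(VK, KH) — off by 3.30°.

M = (0.00, 0.00) ✓; MV at 66.00° ✓; |MV| = 38.90 ✓; ∠MVK = 150.3° ✓; |VK| = 34.60 ✓; ∠(VK, KH) = 86.70° ✗; |KH| = 21.20 ✓.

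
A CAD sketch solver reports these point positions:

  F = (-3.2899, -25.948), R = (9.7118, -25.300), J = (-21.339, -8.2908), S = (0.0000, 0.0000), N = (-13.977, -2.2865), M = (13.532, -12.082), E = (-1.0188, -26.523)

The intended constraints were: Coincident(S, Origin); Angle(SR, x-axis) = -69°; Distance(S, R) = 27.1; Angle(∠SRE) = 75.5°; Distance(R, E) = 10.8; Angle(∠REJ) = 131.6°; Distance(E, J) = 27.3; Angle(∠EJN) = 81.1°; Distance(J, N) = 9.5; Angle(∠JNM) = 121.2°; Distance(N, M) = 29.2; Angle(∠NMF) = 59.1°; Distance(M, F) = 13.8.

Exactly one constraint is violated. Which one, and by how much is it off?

Distance(M, F) = 13.8 — off by 8.00.

S = (0.00, 0.00) ✓; SR at -69.00° ✓; |SR| = 27.10 ✓; ∠SRE = 75.50° ✓; |RE| = 10.80 ✓; ∠REJ = 131.6° ✓; |EJ| = 27.30 ✓; ∠EJN = 81.10° ✓; |JN| = 9.500 ✓; ∠JNM = 121.2° ✓; |NM| = 29.20 ✓; ∠NMF = 59.10° ✓; |MF| = 21.80 ✗.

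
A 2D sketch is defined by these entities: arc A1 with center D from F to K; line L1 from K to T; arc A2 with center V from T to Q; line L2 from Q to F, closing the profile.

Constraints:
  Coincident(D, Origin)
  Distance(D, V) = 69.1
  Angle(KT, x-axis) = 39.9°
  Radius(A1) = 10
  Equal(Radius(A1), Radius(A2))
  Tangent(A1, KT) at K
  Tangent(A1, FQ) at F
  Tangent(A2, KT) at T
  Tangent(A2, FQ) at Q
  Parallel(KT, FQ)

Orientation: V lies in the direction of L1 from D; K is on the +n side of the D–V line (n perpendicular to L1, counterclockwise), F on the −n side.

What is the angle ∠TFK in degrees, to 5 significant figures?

73.858°

Tangency of A1 to both parallel lines with radius 10.0 puts K and F at D ± 10.0·n: K = (-6.4145, 7.6717), F = (6.4145, -7.6717). Equal radii place T and Q the same way about V: T = V + 10.0·n = (46.597, 51.996), Q = V − 10.0·n = (59.426, 36.653). Then cos ∠TFK = FT·FK / (|FT||FK|), giving 73.858°.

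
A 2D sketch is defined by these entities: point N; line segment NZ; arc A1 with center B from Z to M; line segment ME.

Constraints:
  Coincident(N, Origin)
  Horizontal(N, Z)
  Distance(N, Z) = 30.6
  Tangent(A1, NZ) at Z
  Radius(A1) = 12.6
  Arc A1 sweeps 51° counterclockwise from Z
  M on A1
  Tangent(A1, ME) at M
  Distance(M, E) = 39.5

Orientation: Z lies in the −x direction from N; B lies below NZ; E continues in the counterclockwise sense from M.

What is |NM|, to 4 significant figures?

40.66

N is at the origin; NZ is horizontal with |NZ| = 30.6 and Z on the −x side, so Z = (-30.60, 0.000). Tangency of A1 to NZ means the radius BZ is perpendicular to NZ, so B = Z + (0, -12.6) = (-30.60, -12.60). On A1, Z sits at bearing 90° from B; a 51° counterclockwise sweep puts M at bearing 141°, so M = B + 12.6·(cos 141°, sin 141°) = (-40.39, -4.671). Then |NM| = |M − N| = 40.66.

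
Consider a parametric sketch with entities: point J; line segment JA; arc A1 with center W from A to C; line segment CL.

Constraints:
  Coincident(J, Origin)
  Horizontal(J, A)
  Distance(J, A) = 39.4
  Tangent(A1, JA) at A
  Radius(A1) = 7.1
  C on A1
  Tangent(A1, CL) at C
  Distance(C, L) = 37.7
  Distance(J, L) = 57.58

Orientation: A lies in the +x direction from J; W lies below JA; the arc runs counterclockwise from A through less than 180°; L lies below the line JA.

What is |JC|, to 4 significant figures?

33.23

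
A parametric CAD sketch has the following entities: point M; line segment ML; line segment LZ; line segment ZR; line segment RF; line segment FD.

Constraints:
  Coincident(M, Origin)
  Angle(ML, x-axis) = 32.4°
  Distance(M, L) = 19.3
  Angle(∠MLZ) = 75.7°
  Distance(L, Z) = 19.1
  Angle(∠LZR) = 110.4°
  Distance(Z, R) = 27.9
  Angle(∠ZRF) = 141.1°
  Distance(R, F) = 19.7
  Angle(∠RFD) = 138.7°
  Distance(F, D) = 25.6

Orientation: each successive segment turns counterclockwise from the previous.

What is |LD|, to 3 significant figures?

57.7

M is at the origin; ML runs at 32.4° with length 19.3, so L = (16.3, 10.3). ∠MLZ = 75.7° gives LZ at 137° from the x-axis; with |LZ| = 19.1, Z = (2.40, 23.4). ∠LZR = 110.4° gives ZR at -154° from the x-axis; with |ZR| = 27.9, R = (-22.6, 11.1). ∠ZRF = 141.1° gives RF at -115° from the x-axis; with |RF| = 19.7, F = (-30.9, -6.80). ∠RFD = 138.7° gives FD at -73.5° from the x-axis; with |FD| = 25.6, D = (-23.6, -31.4). Then |LD| = |D − L| = 57.7.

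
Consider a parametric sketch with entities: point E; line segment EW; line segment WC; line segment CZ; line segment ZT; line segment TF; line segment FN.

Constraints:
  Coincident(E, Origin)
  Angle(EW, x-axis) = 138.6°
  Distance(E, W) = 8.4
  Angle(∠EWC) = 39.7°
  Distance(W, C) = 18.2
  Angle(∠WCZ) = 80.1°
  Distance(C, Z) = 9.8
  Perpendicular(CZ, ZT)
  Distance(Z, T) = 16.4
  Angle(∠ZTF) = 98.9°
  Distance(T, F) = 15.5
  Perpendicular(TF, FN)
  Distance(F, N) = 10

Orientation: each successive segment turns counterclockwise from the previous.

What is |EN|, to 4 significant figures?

14.47

∠ZTF = 98.9° gives TF at -170.1° from the x-axis; with |TF| = 15.5, F = (-14.76, 3.593). The perpendicularity gives FN at right angles to TF, so FN runs at -80.10°; with |FN| = 10.0, N = (-13.04, -6.259). Then |EN| = |N − E| = 14.47.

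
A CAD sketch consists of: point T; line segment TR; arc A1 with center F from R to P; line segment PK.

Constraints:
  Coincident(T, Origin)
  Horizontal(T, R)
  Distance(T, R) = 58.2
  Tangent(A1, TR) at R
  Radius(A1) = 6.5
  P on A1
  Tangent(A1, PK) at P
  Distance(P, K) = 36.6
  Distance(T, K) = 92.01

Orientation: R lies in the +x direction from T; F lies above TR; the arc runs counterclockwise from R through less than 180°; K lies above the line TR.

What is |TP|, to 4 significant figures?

63.17

Checks: |FP| = 6.500 ✓; ∠(FP, PK) = 90.00° ✓; |PK| = 36.60 ✓; |TK| = 92.01 ✓.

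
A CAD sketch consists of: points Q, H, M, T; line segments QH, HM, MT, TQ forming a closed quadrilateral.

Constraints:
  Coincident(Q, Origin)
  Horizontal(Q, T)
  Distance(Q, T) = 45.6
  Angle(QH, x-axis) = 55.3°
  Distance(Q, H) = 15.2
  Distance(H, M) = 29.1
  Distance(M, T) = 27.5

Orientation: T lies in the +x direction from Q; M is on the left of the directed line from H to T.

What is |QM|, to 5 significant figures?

43.010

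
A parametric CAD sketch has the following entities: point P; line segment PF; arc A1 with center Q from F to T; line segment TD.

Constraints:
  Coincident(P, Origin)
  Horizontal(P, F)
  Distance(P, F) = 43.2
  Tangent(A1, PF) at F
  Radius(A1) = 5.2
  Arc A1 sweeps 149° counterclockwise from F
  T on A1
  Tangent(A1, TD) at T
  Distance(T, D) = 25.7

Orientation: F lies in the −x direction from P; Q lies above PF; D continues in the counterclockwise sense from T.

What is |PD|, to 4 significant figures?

66.61

P is at the origin; PF is horizontal with |PF| = 43.2 and F on the −x side, so F = (-43.20, 0.000). The tangent condition forces QF to be normal to PF, so Q = F + (0, 5.2) = (-43.20, 5.200). On A1, F sits at bearing -90° from Q; a 149° counterclockwise sweep puts T at bearing 59°, so T = Q + 5.2·(cos 59°, sin 59°) = (-40.52, 9.657). Tangency of A1 to TD means the radius QT is perpendicular to TD, so TD runs along (−sin 59°, cos 59°); with |TD| = 25.7, D = (-62.55, 22.89). Then |PD| = |D − P| = 66.61.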